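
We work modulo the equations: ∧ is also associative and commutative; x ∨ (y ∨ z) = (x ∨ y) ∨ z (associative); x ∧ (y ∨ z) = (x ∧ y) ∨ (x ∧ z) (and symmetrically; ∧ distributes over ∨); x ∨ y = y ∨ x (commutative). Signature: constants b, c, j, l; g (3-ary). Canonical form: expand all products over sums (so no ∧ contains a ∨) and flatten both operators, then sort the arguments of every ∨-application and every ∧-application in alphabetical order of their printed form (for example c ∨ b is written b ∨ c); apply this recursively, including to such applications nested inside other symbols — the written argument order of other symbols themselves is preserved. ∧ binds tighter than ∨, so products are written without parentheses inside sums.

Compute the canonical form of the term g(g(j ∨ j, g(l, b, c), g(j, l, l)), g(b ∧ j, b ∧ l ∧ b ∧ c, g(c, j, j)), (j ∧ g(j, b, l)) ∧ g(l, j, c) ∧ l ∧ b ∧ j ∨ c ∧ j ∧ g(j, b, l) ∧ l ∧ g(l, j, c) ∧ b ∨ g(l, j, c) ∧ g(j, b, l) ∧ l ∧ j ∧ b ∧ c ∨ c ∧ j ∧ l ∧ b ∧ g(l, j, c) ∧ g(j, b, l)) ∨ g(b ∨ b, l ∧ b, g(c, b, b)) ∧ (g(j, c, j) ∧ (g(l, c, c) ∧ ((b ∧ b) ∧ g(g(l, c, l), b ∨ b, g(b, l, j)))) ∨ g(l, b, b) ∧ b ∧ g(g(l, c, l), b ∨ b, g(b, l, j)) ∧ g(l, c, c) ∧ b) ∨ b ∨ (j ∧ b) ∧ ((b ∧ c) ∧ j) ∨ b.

Distribute:  g(g(j ∨ j, g(l, b, c), g(j, l, l)), g(b ∧ j, b ∧ b ∧ c ∧ l, g(c, j, j)), b ∧ c ∧ g(j, b, l) ∧ g(l, j, c) ∧ j ∧ l ∨ b ∧ c ∧ g(j, b, l) ∧ g(l, j, c) ∧ j ∧ l ∨ b ∧ c ∧ g(j, b, l) ∧ g(l, j, c) ∧ j ∧ l ∨ b ∧ g(j, b, l) ∧ g(l, j, c) ∧ j ∧ j ∧ l) ∨ b ∧ b ∧ g(b ∨ b, b ∧ l, g(c, b, b)) ∧ g(g(l, c, l), b ∨ b, g(b, l, j)) ∧ g(j, c, j) ∧ g(l, c, c) ∨ b ∧ b ∧ g(b ∨ b, b ∧ l, g(c, b, b)) ∧ g(g(l, c, l), b ∨ b, g(b, l, j)) ∧ g(l, b, b) ∧ g(l, c, c) ∨ b ∨ b ∧ b ∧ c ∧ j ∧ j ∨ b
Order the arguments:  b ∨ b ∨ b ∧ b ∧ c ∧ j ∧ j ∨ b ∧ b ∧ g(b ∨ b, b ∧ l, g(c, b, b)) ∧ g(g(l, c, l), b ∨ b, g(b, l, j)) ∧ g(j, c, j) ∧ g(l, c, c) ∨ b ∧ b ∧ g(b ∨ b, b ∧ l, g(c, b, b)) ∧ g(g(l, c, l), b ∨ b, g(b, l, j)) ∧ g(l, b, b) ∧ g(l, c, c) ∨ g(g(j ∨ j, g(l, b, c), g(j, l, l)), g(b ∧ j, b ∧ b ∧ c ∧ l, g(c, j, j)), b ∧ c ∧ g(j, b, l) ∧ g(l, j, c) ∧ j ∧ l ∨ b ∧ c ∧ g(j, b, l) ∧ g(l, j, c) ∧ j ∧ l ∨ b ∧ c ∧ g(j, b, l) ∧ g(l, j, c) ∧ j ∧ l ∨ b ∧ g(j, b, l) ∧ g(l, j, c) ∧ j ∧ j ∧ l)

Answer: b ∨ b ∨ b ∧ b ∧ c ∧ j ∧ j ∨ b ∧ b ∧ g(b ∨ b, b ∧ l, g(c, b, b)) ∧ g(g(l, c, l), b ∨ b, g(b, l, j)) ∧ g(j, c, j) ∧ g(l, c, c) ∨ b ∧ b ∧ g(b ∨ b, b ∧ l, g(c, b, b)) ∧ g(g(l, c, l), b ∨ b, g(b, l, j)) ∧ g(l, b, b) ∧ g(l, c, c) ∨ g(g(j ∨ j, g(l, b, c), g(j, l, l)), g(b ∧ j, b ∧ b ∧ c ∧ l, g(c, j, j)), b ∧ c ∧ g(j, b, l) ∧ g(l, j, c) ∧ j ∧ l ∨ b ∧ c ∧ g(j, b, l) ∧ g(l, j, c) ∧ j ∧ l ∨ b ∧ c ∧ g(j, b, l) ∧ g(l, j, c) ∧ j ∧ l ∨ b ∧ g(j, b, l) ∧ g(l, j, c) ∧ j ∧ j ∧ l)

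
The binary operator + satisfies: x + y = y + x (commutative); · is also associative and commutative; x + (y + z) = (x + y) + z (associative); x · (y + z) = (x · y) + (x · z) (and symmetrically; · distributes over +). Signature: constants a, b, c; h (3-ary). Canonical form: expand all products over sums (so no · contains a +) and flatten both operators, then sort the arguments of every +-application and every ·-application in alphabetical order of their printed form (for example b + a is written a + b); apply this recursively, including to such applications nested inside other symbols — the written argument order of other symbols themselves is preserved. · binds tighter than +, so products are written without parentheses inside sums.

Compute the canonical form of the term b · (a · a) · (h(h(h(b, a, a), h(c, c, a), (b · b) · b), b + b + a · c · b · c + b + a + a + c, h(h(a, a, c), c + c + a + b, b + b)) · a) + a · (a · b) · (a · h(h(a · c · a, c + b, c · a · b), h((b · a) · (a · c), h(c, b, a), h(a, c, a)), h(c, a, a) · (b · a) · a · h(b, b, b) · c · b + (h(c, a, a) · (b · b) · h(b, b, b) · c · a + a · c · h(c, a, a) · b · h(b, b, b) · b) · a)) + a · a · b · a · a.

Answer: a · a · a · a · b + a · a · a · b · h(h(a · a · c, b + c, a · b · c), h(a · a · b · c, h(c, b, a), h(a, c, a)), a · a · b · b · c · h(b, b, b) · h(c, a, a) + a · a · b · b · c · h(b, b, b) · h(c, a, a) + a · a · b · b · c · h(b, b, b) · h(c, a, a)) + a · a · a · b · h(h(h(b, a, a), h(c, c, a), b · b · b), a + a + a · b · c · c + b + b + b + c, h(h(a, a, c), a + b + c + c, b + b))

Derivation:
Expand products over sums:  a · a · a · b · h(h(h(b, a, a), h(c, c, a), b · b · b), a + a + a · b · c · c + b + b + b + c, h(h(a, a, c), a + b + c + c, b + b)) + a · a · a · b · h(h(a · a · c, b + c, a · b · c), h(a · a · b · c, h(c, b, a), h(a, c, a)), a · a · b · b · c · h(b, b, b) · h(c, a, a) + a · a · b · b · c · h(b, b, b) · h(c, a, a) + a · a · b · b · c · h(b, b, b) · h(c, a, a)) + a · a · a · a · b
Order the arguments:  a · a · a · a · b + a · a · a · b · h(h(a · a · c, b + c, a · b · c), h(a · a · b · c, h(c, b, a), h(a, c, a)), a · a · b · b · c · h(b, b, b) · h(c, a, a) + a · a · b · b · c · h(b, b, b) · h(c, a, a) + a · a · b · b · c · h(b, b, b) · h(c, a, a)) + a · a · a · b · h(h(h(b, a, a), h(c, c, a), b · b · b), a + a + a · b · c · c + b + b + b + c, h(h(a, a, c), a + b + c + c, b + b))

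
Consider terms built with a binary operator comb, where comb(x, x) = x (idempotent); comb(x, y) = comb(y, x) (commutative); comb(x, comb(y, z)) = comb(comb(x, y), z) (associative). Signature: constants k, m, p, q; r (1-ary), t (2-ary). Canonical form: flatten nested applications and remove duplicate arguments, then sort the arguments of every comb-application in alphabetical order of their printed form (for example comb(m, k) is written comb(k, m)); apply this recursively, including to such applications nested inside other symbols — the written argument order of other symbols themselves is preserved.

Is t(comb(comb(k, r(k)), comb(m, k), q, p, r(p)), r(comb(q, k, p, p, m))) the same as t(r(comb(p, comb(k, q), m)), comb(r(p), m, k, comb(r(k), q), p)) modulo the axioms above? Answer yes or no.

Left:  t(comb(comb(k, r(k)), comb(m, k), q, p, r(p)), r(comb(q, k, p, p, m)))
  Descend into:  comb(comb(k, r(k)), comb(m, k), q, p, r(p))
  Merge nested applications:  comb(k, r(k), m, k, q, p, r(p))
  Drop duplicates:  drop duplicate k
  Order the arguments:  comb(k, m, p, q, r(k), r(p))
  Reassemble:  t(comb(k, m, p, q, r(k), r(p)), r(comb(k, m, p, q)))
Right:  t(r(comb(p, comb(k, q), m)), comb(r(p), m, k, comb(r(k), q), p))
  Focus inside:  comb(r(p), m, k, comb(r(k), q), p)
  Merge nested applications:  comb(r(p), m, k, r(k), q, p)
  Order the arguments:  comb(k, m, p, q, r(k), r(p))
  Rebuild:  t(r(comb(k, m, p, q)), comb(k, m, p, q, r(k), r(p)))

Answer: no — t(comb(k, m, p, q, r(k), r(p)), r(comb(k, m, p, q))) vs t(r(comb(k, m, p, q)), comb(k, m, p, q, r(k), r(p)))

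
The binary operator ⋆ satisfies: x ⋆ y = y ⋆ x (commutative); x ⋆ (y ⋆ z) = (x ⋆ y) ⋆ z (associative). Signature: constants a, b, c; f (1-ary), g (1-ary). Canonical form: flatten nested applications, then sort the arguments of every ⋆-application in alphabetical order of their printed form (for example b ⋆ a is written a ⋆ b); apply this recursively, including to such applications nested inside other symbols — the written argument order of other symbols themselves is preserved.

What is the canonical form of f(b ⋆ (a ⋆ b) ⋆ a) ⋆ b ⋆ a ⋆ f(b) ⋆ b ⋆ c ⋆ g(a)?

Answer: a ⋆ b ⋆ b ⋆ c ⋆ f(a ⋆ a ⋆ b ⋆ b) ⋆ f(b) ⋆ g(a)

Derivation:
Inside:  f(b ⋆ (a ⋆ b) ⋆ a)  →  f(a ⋆ a ⋆ b ⋆ b)
Order the arguments:  a ⋆ b ⋆ b ⋆ c ⋆ f(a ⋆ a ⋆ b ⋆ b) ⋆ f(b) ⋆ g(a)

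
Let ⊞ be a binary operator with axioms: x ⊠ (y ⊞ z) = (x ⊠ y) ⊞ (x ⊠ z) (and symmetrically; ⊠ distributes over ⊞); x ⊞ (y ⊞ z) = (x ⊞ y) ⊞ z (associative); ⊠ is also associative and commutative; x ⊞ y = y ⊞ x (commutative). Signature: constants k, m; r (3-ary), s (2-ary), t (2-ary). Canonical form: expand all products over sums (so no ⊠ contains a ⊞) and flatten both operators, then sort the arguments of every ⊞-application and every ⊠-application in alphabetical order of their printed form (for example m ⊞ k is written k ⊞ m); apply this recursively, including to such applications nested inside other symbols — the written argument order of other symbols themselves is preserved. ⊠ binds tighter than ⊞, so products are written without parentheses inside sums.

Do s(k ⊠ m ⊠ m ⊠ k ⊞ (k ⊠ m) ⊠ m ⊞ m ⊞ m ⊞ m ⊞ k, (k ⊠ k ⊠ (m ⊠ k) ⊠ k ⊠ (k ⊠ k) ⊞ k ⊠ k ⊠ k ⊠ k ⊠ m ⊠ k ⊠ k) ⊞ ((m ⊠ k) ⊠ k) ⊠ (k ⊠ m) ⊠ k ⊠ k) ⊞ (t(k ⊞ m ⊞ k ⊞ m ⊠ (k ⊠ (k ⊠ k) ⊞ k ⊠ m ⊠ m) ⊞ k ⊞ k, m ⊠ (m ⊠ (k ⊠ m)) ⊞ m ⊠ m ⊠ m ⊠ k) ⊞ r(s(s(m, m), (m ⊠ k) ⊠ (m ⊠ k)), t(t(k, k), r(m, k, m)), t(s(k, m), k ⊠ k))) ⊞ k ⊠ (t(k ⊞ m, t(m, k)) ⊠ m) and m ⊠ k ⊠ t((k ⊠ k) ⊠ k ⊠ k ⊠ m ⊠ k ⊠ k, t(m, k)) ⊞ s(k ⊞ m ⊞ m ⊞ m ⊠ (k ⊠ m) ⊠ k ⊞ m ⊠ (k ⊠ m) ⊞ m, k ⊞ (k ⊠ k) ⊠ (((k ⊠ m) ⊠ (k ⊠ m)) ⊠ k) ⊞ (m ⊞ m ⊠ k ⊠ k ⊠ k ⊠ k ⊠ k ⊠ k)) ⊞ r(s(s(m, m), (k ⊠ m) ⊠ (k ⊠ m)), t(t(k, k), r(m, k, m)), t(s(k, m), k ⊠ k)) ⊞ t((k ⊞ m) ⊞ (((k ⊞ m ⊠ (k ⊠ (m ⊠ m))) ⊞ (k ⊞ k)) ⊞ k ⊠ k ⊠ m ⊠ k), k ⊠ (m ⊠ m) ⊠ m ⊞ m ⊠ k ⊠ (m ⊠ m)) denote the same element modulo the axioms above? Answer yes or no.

Left:  s(k ⊠ m ⊠ m ⊠ k ⊞ (k ⊠ m) ⊠ m ⊞ m ⊞ m ⊞ m ⊞ k, (k ⊠ k ⊠ (m ⊠ k) ⊠ k ⊠ (k ⊠ k) ⊞ k ⊠ k ⊠ k ⊠ k ⊠ m ⊠ k ⊠ k) ⊞ ((m ⊠ k) ⊠ k) ⊠ (k ⊠ m) ⊠ k ⊠ k) ⊞ (t(k ⊞ m ⊞ k ⊞ m ⊠ (k ⊠ (k ⊠ k) ⊞ k ⊠ m ⊠ m) ⊞ k ⊞ k, m ⊠ (m ⊠ (k ⊠ m)) ⊞ m ⊠ m ⊠ m ⊠ k) ⊞ r(s(s(m, m), (m ⊠ k) ⊠ (m ⊠ k)), t(t(k, k), r(m, k, m)), t(s(k, m), k ⊠ k))) ⊞ k ⊠ (t(k ⊞ m, t(m, k)) ⊠ m)
  Distribute:  s(k ⊞ k ⊠ k ⊠ m ⊠ m ⊞ k ⊠ m ⊠ m ⊞ m ⊞ m ⊞ m, k ⊠ k ⊠ k ⊠ k ⊠ k ⊠ k ⊠ m ⊞ k ⊠ k ⊠ k ⊠ k ⊠ k ⊠ k ⊠ m ⊞ k ⊠ k ⊠ k ⊠ k ⊠ k ⊠ m ⊠ m) ⊞ t(k ⊞ k ⊞ k ⊞ k ⊞ k ⊠ k ⊠ k ⊠ m ⊞ k ⊠ m ⊠ m ⊠ m ⊞ m, k ⊠ m ⊠ m ⊠ m ⊞ k ⊠ m ⊠ m ⊠ m) ⊞ r(s(s(m, m), k ⊠ k ⊠ m ⊠ m), t(t(k, k), r(m, k, m)), t(s(k, m), k ⊠ k)) ⊞ k ⊠ m ⊠ t(k ⊞ m, t(m, k))
  Sort arguments:  k ⊠ m ⊠ t(k ⊞ m, t(m, k)) ⊞ r(s(s(m, m), k ⊠ k ⊠ m ⊠ m), t(t(k, k), r(m, k, m)), t(s(k, m), k ⊠ k)) ⊞ s(k ⊞ k ⊠ k ⊠ m ⊠ m ⊞ k ⊠ m ⊠ m ⊞ m ⊞ m ⊞ m, k ⊠ k ⊠ k ⊠ k ⊠ k ⊠ k ⊠ m ⊞ k ⊠ k ⊠ k ⊠ k ⊠ k ⊠ k ⊠ m ⊞ k ⊠ k ⊠ k ⊠ k ⊠ k ⊠ m ⊠ m) ⊞ t(k ⊞ k ⊞ k ⊞ k ⊞ k ⊠ k ⊠ k ⊠ m ⊞ k ⊠ m ⊠ m ⊠ m ⊞ m, k ⊠ m ⊠ m ⊠ m ⊞ k ⊠ m ⊠ m ⊠ m)
Right:  m ⊠ k ⊠ t((k ⊠ k) ⊠ k ⊠ k ⊠ m ⊠ k ⊠ k, t(m, k)) ⊞ s(k ⊞ m ⊞ m ⊞ m ⊠ (k ⊠ m) ⊠ k ⊞ m ⊠ (k ⊠ m) ⊞ m, k ⊞ (k ⊠ k) ⊠ (((k ⊠ m) ⊠ (k ⊠ m)) ⊠ k) ⊞ (m ⊞ m ⊠ k ⊠ k ⊠ k ⊠ k ⊠ k ⊠ k)) ⊞ r(s(s(m, m), (k ⊠ m) ⊠ (k ⊠ m)), t(t(k, k), r(m, k, m)), t(s(k, m), k ⊠ k)) ⊞ t((k ⊞ m) ⊞ (((k ⊞ m ⊠ (k ⊠ (m ⊠ m))) ⊞ (k ⊞ k)) ⊞ k ⊠ k ⊠ m ⊠ k), k ⊠ (m ⊠ m) ⊠ m ⊞ m ⊠ k ⊠ (m ⊠ m))
  Merge nested applications:  k ⊠ m ⊠ t(k ⊠ k ⊠ k ⊠ k ⊠ k ⊠ k ⊠ m, t(m, k)) ⊞ s(k ⊞ k ⊠ k ⊠ m ⊠ m ⊞ k ⊠ m ⊠ m ⊞ m ⊞ m ⊞ m, k ⊞ k ⊠ k ⊠ k ⊠ k ⊠ k ⊠ k ⊠ m ⊞ k ⊠ k ⊠ k ⊠ k ⊠ k ⊠ m ⊠ m ⊞ m) ⊞ r(s(s(m, m), k ⊠ k ⊠ m ⊠ m), t(t(k, k), r(m, k, m)), t(s(k, m), k ⊠ k)) ⊞ t(k ⊞ k ⊞ k ⊞ k ⊞ k ⊠ k ⊠ k ⊠ m ⊞ k ⊠ m ⊠ m ⊠ m ⊞ m, k ⊠ m ⊠ m ⊠ m ⊞ k ⊠ m ⊠ m ⊠ m)
  Sort:  k ⊠ m ⊠ t(k ⊠ k ⊠ k ⊠ k ⊠ k ⊠ k ⊠ m, t(m, k)) ⊞ r(s(s(m, m), k ⊠ k ⊠ m ⊠ m), t(t(k, k), r(m, k, m)), t(s(k, m), k ⊠ k)) ⊞ s(k ⊞ k ⊠ k ⊠ m ⊠ m ⊞ k ⊠ m ⊠ m ⊞ m ⊞ m ⊞ m, k ⊞ k ⊠ k ⊠ k ⊠ k ⊠ k ⊠ k ⊠ m ⊞ k ⊠ k ⊠ k ⊠ k ⊠ k ⊠ m ⊠ m ⊞ m) ⊞ t(k ⊞ k ⊞ k ⊞ k ⊞ k ⊠ k ⊠ k ⊠ m ⊞ k ⊠ m ⊠ m ⊠ m ⊞ m, k ⊠ m ⊠ m ⊠ m ⊞ k ⊠ m ⊠ m ⊠ m)

Answer: no — k ⊠ m ⊠ t(k ⊞ m, t(m, k)) ⊞ r(s(s(m, m), k ⊠ k ⊠ m ⊠ m), t(t(k, k), r(m, k, m)), t(s(k, m), k ⊠ k)) ⊞ s(k ⊞ k ⊠ k ⊠ m ⊠ m ⊞ k ⊠ m ⊠ m ⊞ m ⊞ m ⊞ m, k ⊠ k ⊠ k ⊠ k ⊠ k ⊠ k ⊠ m ⊞ k ⊠ k ⊠ k ⊠ k ⊠ k ⊠ k ⊠ m ⊞ k ⊠ k ⊠ k ⊠ k ⊠ k ⊠ m ⊠ m) ⊞ t(k ⊞ k ⊞ k ⊞ k ⊞ k ⊠ k ⊠ k ⊠ m ⊞ k ⊠ m ⊠ m ⊠ m ⊞ m, k ⊠ m ⊠ m ⊠ m ⊞ k ⊠ m ⊠ m ⊠ m) vs k ⊠ m ⊠ t(k ⊠ k ⊠ k ⊠ k ⊠ k ⊠ k ⊠ m, t(m, k)) ⊞ r(s(s(m, m), k ⊠ k ⊠ m ⊠ m), t(t(k, k), r(m, k, m)), t(s(k, m), k ⊠ k)) ⊞ s(k ⊞ k ⊠ k ⊠ m ⊠ m ⊞ k ⊠ m ⊠ m ⊞ m ⊞ m ⊞ m, k ⊞ k ⊠ k ⊠ k ⊠ k ⊠ k ⊠ k ⊠ m ⊞ k ⊠ k ⊠ k ⊠ k ⊠ k ⊠ m ⊠ m ⊞ m) ⊞ t(k ⊞ k ⊞ k ⊞ k ⊞ k ⊠ k ⊠ k ⊠ m ⊞ k ⊠ m ⊠ m ⊠ m ⊞ m, k ⊠ m ⊠ m ⊠ m ⊞ k ⊠ m ⊠ m ⊠ m)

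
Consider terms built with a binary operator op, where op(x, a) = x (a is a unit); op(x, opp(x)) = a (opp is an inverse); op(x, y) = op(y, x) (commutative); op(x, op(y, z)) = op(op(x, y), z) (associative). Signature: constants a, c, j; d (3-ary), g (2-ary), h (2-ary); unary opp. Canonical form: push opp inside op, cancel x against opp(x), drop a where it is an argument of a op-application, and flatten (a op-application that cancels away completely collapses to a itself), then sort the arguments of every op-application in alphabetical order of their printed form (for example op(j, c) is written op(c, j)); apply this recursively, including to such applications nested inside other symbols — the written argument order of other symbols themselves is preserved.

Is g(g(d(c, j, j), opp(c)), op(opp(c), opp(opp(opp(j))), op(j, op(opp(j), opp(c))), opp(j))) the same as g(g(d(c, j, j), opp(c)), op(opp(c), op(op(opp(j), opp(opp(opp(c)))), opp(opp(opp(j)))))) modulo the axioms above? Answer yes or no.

Left:  g(g(d(c, j, j), opp(c)), op(opp(c), opp(opp(opp(j))), op(j, op(opp(j), opp(c))), opp(j)))
  Focus inside:  op(opp(c), opp(opp(opp(j))), op(j, op(opp(j), opp(c))), opp(j))
  Push opp inside:  distribute opp over op and collapse double opp
  Combine occurrences:  op(opp(c), opp(c), opp(j), opp(j))
  Reassemble:  g(g(d(c, j, j), opp(c)), op(opp(c), opp(c), opp(j), opp(j)))
Right:  g(g(d(c, j, j), opp(c)), op(opp(c), op(op(opp(j), opp(opp(opp(c)))), opp(opp(opp(j))))))
  Work inside:  op(opp(c), op(op(opp(j), opp(opp(opp(c)))), opp(opp(opp(j)))))
  Push opp inside:  distribute opp over op and collapse double opp
  Collect:  op(opp(c), opp(c), opp(j), opp(j))
  Rebuild:  g(g(d(c, j, j), opp(c)), op(opp(c), opp(c), opp(j), opp(j)))

Answer: yes — both canonical forms are g(g(d(c, j, j), opp(c)), op(opp(c), opp(c), opp(j), opp(j)))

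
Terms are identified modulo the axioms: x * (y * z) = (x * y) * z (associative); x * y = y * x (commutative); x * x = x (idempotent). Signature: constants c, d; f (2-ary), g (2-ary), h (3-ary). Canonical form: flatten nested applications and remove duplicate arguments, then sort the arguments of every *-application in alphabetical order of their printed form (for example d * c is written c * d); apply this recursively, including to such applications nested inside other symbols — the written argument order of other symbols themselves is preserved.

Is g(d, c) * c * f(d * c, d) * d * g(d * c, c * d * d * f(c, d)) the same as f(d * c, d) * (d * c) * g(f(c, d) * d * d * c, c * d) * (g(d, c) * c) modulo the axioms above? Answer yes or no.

Answer: no — c * d * f(c * d, d) * g(c * d, c * d * f(c, d)) * g(d, c) vs c * d * f(c * d, d) * g(c * d * f(c, d), c * d) * g(d, c)

Derivation:
Left:  g(d, c) * c * f(d * c, d) * d * g(d * c, c * d * d * f(c, d))
  Simplify inside:  f(d * c, d)  →  f(c * d, d)
  Simplify inside:  g(d * c, c * d * d * f(c, d))  →  g(c * d, c * d * f(c, d))
  Sort:  c * d * f(c * d, d) * g(c * d, c * d * f(c, d)) * g(d, c)
Right:  f(d * c, d) * (d * c) * g(f(c, d) * d * d * c, c * d) * (g(d, c) * c)
  Un-nest:  f(d * c, d) * d * c * g(f(c, d) * d * d * c, c * d) * g(d, c) * c
  Simplify inside:  f(d * c, d)  →  f(c * d, d)
  Inside:  g(f(c, d) * d * d * c, c * d)  →  g(c * d * f(c, d), c * d)
  Drop duplicates:  drop duplicate c
  Sort:  c * d * f(c * d, d) * g(c * d * f(c, d), c * d) * g(d, c)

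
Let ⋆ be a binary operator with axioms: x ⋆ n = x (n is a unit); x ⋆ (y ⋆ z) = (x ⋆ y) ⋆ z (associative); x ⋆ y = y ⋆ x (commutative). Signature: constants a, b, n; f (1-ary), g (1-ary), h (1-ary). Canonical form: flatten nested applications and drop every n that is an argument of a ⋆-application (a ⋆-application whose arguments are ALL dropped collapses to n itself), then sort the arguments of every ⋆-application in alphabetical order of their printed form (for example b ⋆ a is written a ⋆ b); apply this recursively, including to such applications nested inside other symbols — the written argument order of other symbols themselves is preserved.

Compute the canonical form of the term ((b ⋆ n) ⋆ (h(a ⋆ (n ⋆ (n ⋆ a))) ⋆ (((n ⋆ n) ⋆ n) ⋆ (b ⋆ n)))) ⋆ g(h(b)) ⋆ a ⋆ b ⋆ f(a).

Answer: a ⋆ b ⋆ b ⋆ b ⋆ f(a) ⋆ g(h(b)) ⋆ h(a ⋆ a)

Derivation:
Merge nested applications:  b ⋆ n ⋆ h(a ⋆ (n ⋆ (n ⋆ a))) ⋆ n ⋆ n ⋆ n ⋆ b ⋆ n ⋆ g(h(b)) ⋆ a ⋆ b ⋆ f(a)
Simplify inside:  h(a ⋆ (n ⋆ (n ⋆ a)))  →  h(a ⋆ a)
Unit:  drop n (×5)
Order the arguments:  a ⋆ b ⋆ b ⋆ b ⋆ f(a) ⋆ g(h(b)) ⋆ h(a ⋆ a)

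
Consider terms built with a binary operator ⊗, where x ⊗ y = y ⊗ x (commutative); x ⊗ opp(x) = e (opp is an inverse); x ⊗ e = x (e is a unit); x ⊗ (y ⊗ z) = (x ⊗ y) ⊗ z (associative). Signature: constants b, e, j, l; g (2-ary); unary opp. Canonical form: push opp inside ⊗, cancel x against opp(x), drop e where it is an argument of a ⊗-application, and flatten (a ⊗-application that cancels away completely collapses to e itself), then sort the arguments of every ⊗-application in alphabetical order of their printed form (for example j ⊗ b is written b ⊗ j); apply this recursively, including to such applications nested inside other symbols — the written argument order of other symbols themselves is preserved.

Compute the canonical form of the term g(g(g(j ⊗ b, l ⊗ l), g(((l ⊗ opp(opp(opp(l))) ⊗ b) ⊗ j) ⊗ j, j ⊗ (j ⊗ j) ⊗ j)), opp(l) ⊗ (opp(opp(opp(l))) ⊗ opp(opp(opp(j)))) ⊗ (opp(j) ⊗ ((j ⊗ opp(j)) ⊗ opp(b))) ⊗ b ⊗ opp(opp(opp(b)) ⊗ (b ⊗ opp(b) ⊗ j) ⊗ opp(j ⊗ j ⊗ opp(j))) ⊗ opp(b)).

Answer: g(g(g(b ⊗ j, l ⊗ l), g(b ⊗ j ⊗ j, j ⊗ j ⊗ j ⊗ j)), opp(b) ⊗ opp(b) ⊗ opp(j) ⊗ opp(j) ⊗ opp(l) ⊗ opp(l))

Derivation:
Descend into:  opp(l) ⊗ (opp(opp(opp(l))) ⊗ opp(opp(opp(j)))) ⊗ (opp(j) ⊗ ((j ⊗ opp(j)) ⊗ opp(b))) ⊗ b ⊗ opp(opp(opp(b)) ⊗ (b ⊗ opp(b) ⊗ j) ⊗ opp(j ⊗ j ⊗ opp(j))) ⊗ opp(b)
Push opp inside:  distribute opp over ⊗ and collapse double opp
Collect terms:  opp(l) ⊗ opp(l) ⊗ opp(j) ⊗ opp(j) ⊗ opp(b) ⊗ opp(b)
Sort arguments:  opp(b) ⊗ opp(b) ⊗ opp(j) ⊗ opp(j) ⊗ opp(l) ⊗ opp(l)
Put back:  g(g(g(b ⊗ j, l ⊗ l), g(b ⊗ j ⊗ j, j ⊗ j ⊗ j ⊗ j)), opp(b) ⊗ opp(b) ⊗ opp(j) ⊗ opp(j) ⊗ opp(l) ⊗ opp(l))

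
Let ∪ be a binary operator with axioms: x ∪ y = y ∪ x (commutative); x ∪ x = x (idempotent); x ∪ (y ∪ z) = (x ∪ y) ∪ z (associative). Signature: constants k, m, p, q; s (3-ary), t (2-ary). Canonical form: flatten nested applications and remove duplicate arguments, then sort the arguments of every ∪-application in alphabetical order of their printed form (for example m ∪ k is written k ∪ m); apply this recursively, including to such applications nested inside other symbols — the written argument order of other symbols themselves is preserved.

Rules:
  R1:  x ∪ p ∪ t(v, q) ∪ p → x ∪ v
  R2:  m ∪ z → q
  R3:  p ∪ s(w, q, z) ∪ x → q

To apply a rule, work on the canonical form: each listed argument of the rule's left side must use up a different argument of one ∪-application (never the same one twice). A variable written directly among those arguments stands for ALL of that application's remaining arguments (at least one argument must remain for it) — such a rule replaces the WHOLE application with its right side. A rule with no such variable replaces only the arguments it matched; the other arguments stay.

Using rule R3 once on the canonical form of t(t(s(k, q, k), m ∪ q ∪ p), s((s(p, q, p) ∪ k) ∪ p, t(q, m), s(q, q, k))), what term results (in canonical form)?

Answer: t(t(s(k, q, k), m ∪ p ∪ q), s(q, t(q, m), s(q, q, k)))

Derivation:
Canonical form:  t(t(s(k, q, k), m ∪ p ∪ q), s(k ∪ p ∪ s(p, q, p), t(q, m), s(q, q, k)))
Match R3:  consume p, s(p, q, p);  w := p, x := k, z := p
The extension variable absorbs all remaining arguments, so the whole application is rewritten.
Result:  t(t(s(k, q, k), m ∪ p ∪ q), s(q, t(q, m), s(q, q, k)))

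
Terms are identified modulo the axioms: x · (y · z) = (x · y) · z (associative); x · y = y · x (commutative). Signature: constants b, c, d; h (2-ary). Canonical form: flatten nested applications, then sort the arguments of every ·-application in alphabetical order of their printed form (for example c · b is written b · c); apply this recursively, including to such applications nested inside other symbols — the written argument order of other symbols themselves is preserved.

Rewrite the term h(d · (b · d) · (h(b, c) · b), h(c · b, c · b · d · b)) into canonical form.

Answer: h(b · b · d · d · h(b, c), h(b · c, b · b · c · d))

Derivation:
Focus inside:  d · (b · d) · (h(b, c) · b)
Flatten:  d · b · d · h(b, c) · b
Sort arguments:  b · b · d · d · h(b, c)
Put back:  h(b · b · d · d · h(b, c), h(b · c, b · b · c · d))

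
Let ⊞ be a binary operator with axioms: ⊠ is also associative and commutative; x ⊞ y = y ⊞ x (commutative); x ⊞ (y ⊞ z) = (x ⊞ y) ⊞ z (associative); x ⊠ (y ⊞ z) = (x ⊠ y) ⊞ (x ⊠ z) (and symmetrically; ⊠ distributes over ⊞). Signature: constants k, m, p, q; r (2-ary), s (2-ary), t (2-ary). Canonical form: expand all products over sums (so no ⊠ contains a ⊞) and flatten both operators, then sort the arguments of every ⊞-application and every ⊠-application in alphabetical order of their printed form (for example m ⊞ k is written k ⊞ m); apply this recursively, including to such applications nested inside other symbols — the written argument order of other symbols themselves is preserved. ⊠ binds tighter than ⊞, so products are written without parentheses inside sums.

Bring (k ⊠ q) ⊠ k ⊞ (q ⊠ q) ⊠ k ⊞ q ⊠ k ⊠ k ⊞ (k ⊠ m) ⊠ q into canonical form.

Merge nested applications:  k ⊠ k ⊠ q ⊞ k ⊠ q ⊠ q ⊞ k ⊠ k ⊠ q ⊞ k ⊠ m ⊠ q
Order the arguments:  k ⊠ k ⊠ q ⊞ k ⊠ k ⊠ q ⊞ k ⊠ m ⊠ q ⊞ k ⊠ q ⊠ q

Answer: k ⊠ k ⊠ q ⊞ k ⊠ k ⊠ q ⊞ k ⊠ m ⊠ q ⊞ k ⊠ q ⊠ q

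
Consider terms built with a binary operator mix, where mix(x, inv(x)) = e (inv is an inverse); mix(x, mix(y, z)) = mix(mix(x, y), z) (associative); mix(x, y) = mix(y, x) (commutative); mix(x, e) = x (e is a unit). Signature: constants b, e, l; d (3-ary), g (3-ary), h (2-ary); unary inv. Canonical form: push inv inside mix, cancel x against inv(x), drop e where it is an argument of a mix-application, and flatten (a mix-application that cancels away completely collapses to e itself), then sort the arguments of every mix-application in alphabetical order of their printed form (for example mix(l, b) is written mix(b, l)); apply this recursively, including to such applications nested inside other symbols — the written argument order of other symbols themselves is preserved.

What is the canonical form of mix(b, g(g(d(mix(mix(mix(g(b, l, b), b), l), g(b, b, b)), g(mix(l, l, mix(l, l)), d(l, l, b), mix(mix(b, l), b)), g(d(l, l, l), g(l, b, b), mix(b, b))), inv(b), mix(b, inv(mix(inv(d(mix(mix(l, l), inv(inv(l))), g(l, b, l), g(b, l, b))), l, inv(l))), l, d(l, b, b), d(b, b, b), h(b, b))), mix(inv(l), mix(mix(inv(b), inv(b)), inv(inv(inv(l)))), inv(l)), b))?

Answer: mix(b, g(g(d(mix(b, g(b, b, b), g(b, l, b), l), g(mix(l, l, l, l), d(l, l, b), mix(b, b, l)), g(d(l, l, l), g(l, b, b), mix(b, b))), inv(b), mix(b, d(b, b, b), d(l, b, b), d(mix(l, l, l), g(l, b, l), g(b, l, b)), h(b, b), l)), mix(inv(b), inv(b), inv(l), inv(l), inv(l)), b))

Derivation:
Push inv inside:  distribute inv over mix and collapse double inv
Combine occurrences:  mix(b, g(g(d(mix(b, g(b, b, b), g(b, l, b), l), g(mix(l, l, l, l), d(l, l, b), mix(b, b, l)), g(d(l, l, l), g(l, b, b), mix(b, b))), inv(b), mix(b, d(b, b, b), d(l, b, b), d(mix(l, l, l), g(l, b, l), g(b, l, b)), h(b, b), l)), mix(inv(b), inv(b), inv(l), inv(l), inv(l)), b))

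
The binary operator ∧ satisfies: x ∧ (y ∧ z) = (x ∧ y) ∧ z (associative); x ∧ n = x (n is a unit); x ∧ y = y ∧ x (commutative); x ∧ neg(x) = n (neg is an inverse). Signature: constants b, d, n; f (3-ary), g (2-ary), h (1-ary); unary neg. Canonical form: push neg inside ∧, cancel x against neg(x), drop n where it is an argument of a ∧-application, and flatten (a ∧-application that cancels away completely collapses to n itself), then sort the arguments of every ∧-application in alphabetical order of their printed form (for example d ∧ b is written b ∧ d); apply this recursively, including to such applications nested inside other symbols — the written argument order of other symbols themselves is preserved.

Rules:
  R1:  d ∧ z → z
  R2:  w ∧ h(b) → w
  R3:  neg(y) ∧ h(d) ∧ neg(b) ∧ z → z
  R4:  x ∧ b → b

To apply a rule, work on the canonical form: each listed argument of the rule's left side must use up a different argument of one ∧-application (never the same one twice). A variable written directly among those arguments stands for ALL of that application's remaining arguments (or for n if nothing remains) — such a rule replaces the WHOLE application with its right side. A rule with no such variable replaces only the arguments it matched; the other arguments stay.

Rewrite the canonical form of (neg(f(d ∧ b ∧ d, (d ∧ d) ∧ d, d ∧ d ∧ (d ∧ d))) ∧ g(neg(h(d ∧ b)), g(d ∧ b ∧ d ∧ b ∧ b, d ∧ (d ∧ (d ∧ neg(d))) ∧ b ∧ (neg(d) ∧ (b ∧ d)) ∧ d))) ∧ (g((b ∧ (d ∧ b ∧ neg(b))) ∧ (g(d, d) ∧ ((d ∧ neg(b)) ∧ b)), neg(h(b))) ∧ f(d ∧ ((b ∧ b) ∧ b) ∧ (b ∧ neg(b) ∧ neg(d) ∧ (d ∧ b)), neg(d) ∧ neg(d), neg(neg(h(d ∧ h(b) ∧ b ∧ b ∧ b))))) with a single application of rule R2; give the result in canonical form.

Canonical form:  f(b ∧ b ∧ b ∧ b ∧ d, neg(d) ∧ neg(d), h(b ∧ b ∧ b ∧ d ∧ h(b))) ∧ g(b ∧ d ∧ d ∧ g(d, d), neg(h(b))) ∧ g(neg(h(b ∧ d)), g(b ∧ b ∧ b ∧ d ∧ d, b ∧ b ∧ d ∧ d ∧ d)) ∧ neg(f(b ∧ d ∧ d, d ∧ d ∧ d, d ∧ d ∧ d ∧ d))
Match R2:  consume h(b);  w := b ∧ b ∧ b ∧ d
Every leftover argument binds to the variable; the entire application is replaced.
Giving:  f(b ∧ b ∧ b ∧ b ∧ d, neg(d) ∧ neg(d), h(b ∧ b ∧ b ∧ d)) ∧ g(b ∧ d ∧ d ∧ g(d, d), neg(h(b))) ∧ g(neg(h(b ∧ d)), g(b ∧ b ∧ b ∧ d ∧ d, b ∧ b ∧ d ∧ d ∧ d)) ∧ neg(f(b ∧ d ∧ d, d ∧ d ∧ d, d ∧ d ∧ d ∧ d))

Answer: f(b ∧ b ∧ b ∧ b ∧ d, neg(d) ∧ neg(d), h(b ∧ b ∧ b ∧ d)) ∧ g(b ∧ d ∧ d ∧ g(d, d), neg(h(b))) ∧ g(neg(h(b ∧ d)), g(b ∧ b ∧ b ∧ d ∧ d, b ∧ b ∧ d ∧ d ∧ d)) ∧ neg(f(b ∧ d ∧ d, d ∧ d ∧ d, d ∧ d ∧ d ∧ d))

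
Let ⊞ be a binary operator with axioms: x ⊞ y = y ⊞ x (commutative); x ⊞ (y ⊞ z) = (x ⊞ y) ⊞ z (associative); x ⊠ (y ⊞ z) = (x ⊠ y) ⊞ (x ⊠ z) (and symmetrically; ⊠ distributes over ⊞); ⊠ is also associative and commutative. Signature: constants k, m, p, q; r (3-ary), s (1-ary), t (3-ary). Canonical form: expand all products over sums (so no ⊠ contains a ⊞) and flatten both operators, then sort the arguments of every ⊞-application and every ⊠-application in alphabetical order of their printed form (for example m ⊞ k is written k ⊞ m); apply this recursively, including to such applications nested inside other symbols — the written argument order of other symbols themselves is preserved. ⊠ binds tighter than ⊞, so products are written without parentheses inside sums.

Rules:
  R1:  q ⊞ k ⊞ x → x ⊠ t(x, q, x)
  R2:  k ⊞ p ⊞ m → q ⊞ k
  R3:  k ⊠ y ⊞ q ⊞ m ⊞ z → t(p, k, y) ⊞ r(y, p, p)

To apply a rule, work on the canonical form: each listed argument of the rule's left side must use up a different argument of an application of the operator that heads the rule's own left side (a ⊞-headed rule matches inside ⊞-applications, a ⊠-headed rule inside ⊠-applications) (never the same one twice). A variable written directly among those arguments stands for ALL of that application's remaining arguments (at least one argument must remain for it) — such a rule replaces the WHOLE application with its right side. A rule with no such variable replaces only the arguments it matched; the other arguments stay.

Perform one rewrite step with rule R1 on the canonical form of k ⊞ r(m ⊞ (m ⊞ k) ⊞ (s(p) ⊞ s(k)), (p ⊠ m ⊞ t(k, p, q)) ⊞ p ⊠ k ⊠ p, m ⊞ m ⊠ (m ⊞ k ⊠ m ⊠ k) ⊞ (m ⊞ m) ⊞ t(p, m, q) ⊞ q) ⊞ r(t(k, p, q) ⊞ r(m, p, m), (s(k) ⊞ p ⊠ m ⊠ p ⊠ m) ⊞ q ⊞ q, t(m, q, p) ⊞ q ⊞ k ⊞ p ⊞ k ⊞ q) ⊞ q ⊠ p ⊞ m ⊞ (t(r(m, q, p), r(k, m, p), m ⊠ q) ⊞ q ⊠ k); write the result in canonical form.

Canonical form:  k ⊞ k ⊠ q ⊞ m ⊞ p ⊠ q ⊞ r(k ⊞ m ⊞ m ⊞ s(k) ⊞ s(p), k ⊠ p ⊠ p ⊞ m ⊠ p ⊞ t(k, p, q), k ⊠ k ⊠ m ⊠ m ⊞ m ⊞ m ⊞ m ⊞ m ⊠ m ⊞ q ⊞ t(p, m, q)) ⊞ r(r(m, p, m) ⊞ t(k, p, q), m ⊠ m ⊠ p ⊠ p ⊞ q ⊞ q ⊞ s(k), k ⊞ k ⊞ p ⊞ q ⊞ q ⊞ t(m, q, p)) ⊞ t(r(m, q, p), r(k, m, p), m ⊠ q)
Match R1:  consume k, q;  x := k ⊞ p ⊞ q ⊞ t(m, q, p)
The extension variable absorbs all remaining arguments, so the whole application is rewritten.
New term:  k ⊞ k ⊠ q ⊞ m ⊞ p ⊠ q ⊞ r(k ⊞ m ⊞ m ⊞ s(k) ⊞ s(p), k ⊠ p ⊠ p ⊞ m ⊠ p ⊞ t(k, p, q), k ⊠ k ⊠ m ⊠ m ⊞ m ⊞ m ⊞ m ⊞ m ⊠ m ⊞ q ⊞ t(p, m, q)) ⊞ r(r(m, p, m) ⊞ t(k, p, q), m ⊠ m ⊠ p ⊠ p ⊞ q ⊞ q ⊞ s(k), k ⊠ t(k ⊞ p ⊞ q ⊞ t(m, q, p), q, k ⊞ p ⊞ q ⊞ t(m, q, p)) ⊞ p ⊠ t(k ⊞ p ⊞ q ⊞ t(m, q, p), q, k ⊞ p ⊞ q ⊞ t(m, q, p)) ⊞ q ⊠ t(k ⊞ p ⊞ q ⊞ t(m, q, p), q, k ⊞ p ⊞ q ⊞ t(m, q, p)) ⊞ t(k ⊞ p ⊞ q ⊞ t(m, q, p), q, k ⊞ p ⊞ q ⊞ t(m, q, p)) ⊠ t(m, q, p)) ⊞ t(r(m, q, p), r(k, m, p), m ⊠ q)

Answer: k ⊞ k ⊠ q ⊞ m ⊞ p ⊠ q ⊞ r(k ⊞ m ⊞ m ⊞ s(k) ⊞ s(p), k ⊠ p ⊠ p ⊞ m ⊠ p ⊞ t(k, p, q), k ⊠ k ⊠ m ⊠ m ⊞ m ⊞ m ⊞ m ⊞ m ⊠ m ⊞ q ⊞ t(p, m, q)) ⊞ r(r(m, p, m) ⊞ t(k, p, q), m ⊠ m ⊠ p ⊠ p ⊞ q ⊞ q ⊞ s(k), k ⊠ t(k ⊞ p ⊞ q ⊞ t(m, q, p), q, k ⊞ p ⊞ q ⊞ t(m, q, p)) ⊞ p ⊠ t(k ⊞ p ⊞ q ⊞ t(m, q, p), q, k ⊞ p ⊞ q ⊞ t(m, q, p)) ⊞ q ⊠ t(k ⊞ p ⊞ q ⊞ t(m, q, p), q, k ⊞ p ⊞ q ⊞ t(m, q, p)) ⊞ t(k ⊞ p ⊞ q ⊞ t(m, q, p), q, k ⊞ p ⊞ q ⊞ t(m, q, p)) ⊠ t(m, q, p)) ⊞ t(r(m, q, p), r(k, m, p), m ⊠ q)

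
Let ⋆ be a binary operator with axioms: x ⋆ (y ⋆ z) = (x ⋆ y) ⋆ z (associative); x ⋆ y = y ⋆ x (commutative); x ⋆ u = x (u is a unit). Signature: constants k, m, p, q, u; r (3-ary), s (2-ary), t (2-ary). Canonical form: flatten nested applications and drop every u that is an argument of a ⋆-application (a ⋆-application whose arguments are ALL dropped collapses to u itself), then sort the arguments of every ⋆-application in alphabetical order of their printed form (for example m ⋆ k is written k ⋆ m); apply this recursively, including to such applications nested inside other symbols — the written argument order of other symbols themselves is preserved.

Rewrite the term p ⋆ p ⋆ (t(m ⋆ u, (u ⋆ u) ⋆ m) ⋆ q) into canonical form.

Answer: p ⋆ p ⋆ q ⋆ t(m, m)

Derivation:
Merge nested applications:  p ⋆ p ⋆ t(m ⋆ u, (u ⋆ u) ⋆ m) ⋆ q
Canonicalize subterm:  t(m ⋆ u, (u ⋆ u) ⋆ m)  →  t(m, m)
Sort:  p ⋆ p ⋆ q ⋆ t(m, m)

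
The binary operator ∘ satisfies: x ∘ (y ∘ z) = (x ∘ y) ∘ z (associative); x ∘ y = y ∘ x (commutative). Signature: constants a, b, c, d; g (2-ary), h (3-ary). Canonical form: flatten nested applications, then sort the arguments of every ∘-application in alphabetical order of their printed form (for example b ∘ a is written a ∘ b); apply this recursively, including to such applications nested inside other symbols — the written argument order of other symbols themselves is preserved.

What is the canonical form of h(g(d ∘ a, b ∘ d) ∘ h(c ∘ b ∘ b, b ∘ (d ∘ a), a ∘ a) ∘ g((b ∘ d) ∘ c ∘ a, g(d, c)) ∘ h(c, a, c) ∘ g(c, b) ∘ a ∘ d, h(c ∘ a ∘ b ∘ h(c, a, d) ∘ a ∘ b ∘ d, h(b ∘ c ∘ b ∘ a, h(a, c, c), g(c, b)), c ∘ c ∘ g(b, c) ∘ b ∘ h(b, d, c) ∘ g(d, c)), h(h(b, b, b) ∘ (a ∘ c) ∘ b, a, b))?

Descend into:  g(d ∘ a, b ∘ d) ∘ h(c ∘ b ∘ b, b ∘ (d ∘ a), a ∘ a) ∘ g((b ∘ d) ∘ c ∘ a, g(d, c)) ∘ h(c, a, c) ∘ g(c, b) ∘ a ∘ d
Canonicalize subterm:  g(d ∘ a, b ∘ d)  →  g(a ∘ d, b ∘ d)
Inside:  h(c ∘ b ∘ b, b ∘ (d ∘ a), a ∘ a)  →  h(b ∘ b ∘ c, a ∘ b ∘ d, a ∘ a)
Canonicalize subterm:  g((b ∘ d) ∘ c ∘ a, g(d, c))  →  g(a ∘ b ∘ c ∘ d, g(d, c))
Order the arguments:  a ∘ d ∘ g(a ∘ b ∘ c ∘ d, g(d, c)) ∘ g(a ∘ d, b ∘ d) ∘ g(c, b) ∘ h(b ∘ b ∘ c, a ∘ b ∘ d, a ∘ a) ∘ h(c, a, c)
Reassemble:  h(a ∘ d ∘ g(a ∘ b ∘ c ∘ d, g(d, c)) ∘ g(a ∘ d, b ∘ d) ∘ g(c, b) ∘ h(b ∘ b ∘ c, a ∘ b ∘ d, a ∘ a) ∘ h(c, a, c), h(a ∘ a ∘ b ∘ b ∘ c ∘ d ∘ h(c, a, d), h(a ∘ b ∘ b ∘ c, h(a, c, c), g(c, b)), b ∘ c ∘ c ∘ g(b, c) ∘ g(d, c) ∘ h(b, d, c)), h(a ∘ b ∘ c ∘ h(b, b, b), a, b))

Answer: h(a ∘ d ∘ g(a ∘ b ∘ c ∘ d, g(d, c)) ∘ g(a ∘ d, b ∘ d) ∘ g(c, b) ∘ h(b ∘ b ∘ c, a ∘ b ∘ d, a ∘ a) ∘ h(c, a, c), h(a ∘ a ∘ b ∘ b ∘ c ∘ d ∘ h(c, a, d), h(a ∘ b ∘ b ∘ c, h(a, c, c), g(c, b)), b ∘ c ∘ c ∘ g(b, c) ∘ g(d, c) ∘ h(b, d, c)), h(a ∘ b ∘ c ∘ h(b, b, b), a, b))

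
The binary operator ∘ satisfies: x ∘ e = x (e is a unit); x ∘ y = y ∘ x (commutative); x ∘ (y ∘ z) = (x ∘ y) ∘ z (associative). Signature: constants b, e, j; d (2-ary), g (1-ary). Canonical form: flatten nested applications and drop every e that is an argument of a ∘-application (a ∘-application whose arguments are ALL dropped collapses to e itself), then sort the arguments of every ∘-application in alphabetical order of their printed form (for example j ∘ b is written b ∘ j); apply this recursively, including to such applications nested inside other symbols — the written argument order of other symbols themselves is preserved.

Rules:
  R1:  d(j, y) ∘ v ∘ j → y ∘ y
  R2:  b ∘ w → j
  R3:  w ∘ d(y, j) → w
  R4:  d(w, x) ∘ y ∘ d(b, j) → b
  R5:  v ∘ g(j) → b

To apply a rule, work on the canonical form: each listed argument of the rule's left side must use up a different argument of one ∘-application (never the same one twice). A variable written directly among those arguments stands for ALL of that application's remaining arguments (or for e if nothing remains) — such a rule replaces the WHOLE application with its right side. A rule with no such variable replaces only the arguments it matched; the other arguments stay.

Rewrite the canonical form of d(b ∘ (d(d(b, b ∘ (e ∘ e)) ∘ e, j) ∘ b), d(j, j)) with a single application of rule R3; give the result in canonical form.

Answer: d(b ∘ b, d(j, j))

Derivation:
Canonical form:  d(b ∘ b ∘ d(d(b, b), j), d(j, j))
Match R3:  consume d(d(b, b), j);  w := b ∘ b, y := d(b, b)
The variable takes the whole remainder — replace the entire application.
Result:  d(b ∘ b, d(j, j))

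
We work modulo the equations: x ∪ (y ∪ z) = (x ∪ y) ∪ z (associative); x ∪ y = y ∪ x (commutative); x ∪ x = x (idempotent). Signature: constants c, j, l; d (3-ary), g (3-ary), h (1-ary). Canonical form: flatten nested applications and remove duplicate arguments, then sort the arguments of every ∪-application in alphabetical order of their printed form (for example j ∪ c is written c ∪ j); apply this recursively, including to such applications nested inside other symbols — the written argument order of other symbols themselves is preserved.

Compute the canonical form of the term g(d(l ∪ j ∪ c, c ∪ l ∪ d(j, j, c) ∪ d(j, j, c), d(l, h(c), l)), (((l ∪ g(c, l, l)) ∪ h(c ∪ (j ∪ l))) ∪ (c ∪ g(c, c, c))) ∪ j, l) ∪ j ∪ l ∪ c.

Answer: c ∪ g(d(c ∪ j ∪ l, c ∪ d(j, j, c) ∪ l, d(l, h(c), l)), c ∪ g(c, c, c) ∪ g(c, l, l) ∪ h(c ∪ j ∪ l) ∪ j ∪ l, l) ∪ j ∪ l

Derivation:
Inside:  g(d(l ∪ j ∪ c, c ∪ l ∪ d(j, j, c) ∪ d(j, j, c), d(l, h(c), l)), (((l ∪ g(c, l, l)) ∪ h(c ∪ (j ∪ l))) ∪ (c ∪ g(c, c, c))) ∪ j, l)  →  g(d(c ∪ j ∪ l, c ∪ d(j, j, c) ∪ l, d(l, h(c), l)), c ∪ g(c, c, c) ∪ g(c, l, l) ∪ h(c ∪ j ∪ l) ∪ j ∪ l, l)
Sort arguments:  c ∪ g(d(c ∪ j ∪ l, c ∪ d(j, j, c) ∪ l, d(l, h(c), l)), c ∪ g(c, c, c) ∪ g(c, l, l) ∪ h(c ∪ j ∪ l) ∪ j ∪ l, l) ∪ j ∪ l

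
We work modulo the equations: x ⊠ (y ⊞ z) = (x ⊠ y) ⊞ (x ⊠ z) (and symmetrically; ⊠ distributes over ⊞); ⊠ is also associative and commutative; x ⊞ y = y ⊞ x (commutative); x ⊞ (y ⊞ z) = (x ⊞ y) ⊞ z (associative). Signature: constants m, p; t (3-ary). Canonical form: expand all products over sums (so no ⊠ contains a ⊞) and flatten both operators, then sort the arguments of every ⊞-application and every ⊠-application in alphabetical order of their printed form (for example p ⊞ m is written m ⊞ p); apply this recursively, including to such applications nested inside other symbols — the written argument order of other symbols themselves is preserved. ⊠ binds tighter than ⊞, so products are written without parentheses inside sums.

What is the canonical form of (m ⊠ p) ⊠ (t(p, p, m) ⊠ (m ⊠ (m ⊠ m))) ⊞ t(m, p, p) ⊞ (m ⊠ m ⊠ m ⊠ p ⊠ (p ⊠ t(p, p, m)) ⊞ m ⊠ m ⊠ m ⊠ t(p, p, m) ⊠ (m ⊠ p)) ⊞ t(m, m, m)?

Answer: m ⊠ m ⊠ m ⊠ m ⊠ p ⊠ t(p, p, m) ⊞ m ⊠ m ⊠ m ⊠ m ⊠ p ⊠ t(p, p, m) ⊞ m ⊠ m ⊠ m ⊠ p ⊠ p ⊠ t(p, p, m) ⊞ t(m, m, m) ⊞ t(m, p, p)

Derivation:
Flatten:  m ⊠ m ⊠ m ⊠ m ⊠ p ⊠ t(p, p, m) ⊞ t(m, p, p) ⊞ m ⊠ m ⊠ m ⊠ p ⊠ p ⊠ t(p, p, m) ⊞ m ⊠ m ⊠ m ⊠ m ⊠ p ⊠ t(p, p, m) ⊞ t(m, m, m)
Order the arguments:  m ⊠ m ⊠ m ⊠ m ⊠ p ⊠ t(p, p, m) ⊞ m ⊠ m ⊠ m ⊠ m ⊠ p ⊠ t(p, p, m) ⊞ m ⊠ m ⊠ m ⊠ p ⊠ p ⊠ t(p, p, m) ⊞ t(m, m, m) ⊞ t(m, p, p)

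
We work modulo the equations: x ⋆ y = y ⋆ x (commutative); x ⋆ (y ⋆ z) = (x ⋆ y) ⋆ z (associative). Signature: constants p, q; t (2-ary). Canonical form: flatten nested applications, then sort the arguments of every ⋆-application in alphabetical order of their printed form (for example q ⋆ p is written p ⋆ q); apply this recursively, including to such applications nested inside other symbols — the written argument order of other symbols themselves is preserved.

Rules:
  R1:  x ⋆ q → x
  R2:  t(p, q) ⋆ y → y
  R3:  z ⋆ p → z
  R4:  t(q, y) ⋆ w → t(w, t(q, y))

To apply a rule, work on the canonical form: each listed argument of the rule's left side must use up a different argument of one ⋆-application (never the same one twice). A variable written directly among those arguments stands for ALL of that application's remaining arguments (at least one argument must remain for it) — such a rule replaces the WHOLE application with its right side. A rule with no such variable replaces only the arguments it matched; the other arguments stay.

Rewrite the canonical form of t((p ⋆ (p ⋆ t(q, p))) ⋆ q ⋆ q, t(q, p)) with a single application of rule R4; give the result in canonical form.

Answer: t(t(p ⋆ p ⋆ q ⋆ q, t(q, p)), t(q, p))

Derivation:
Canonical form:  t(p ⋆ p ⋆ q ⋆ q ⋆ t(q, p), t(q, p))
R4 matches:  uses t(q, p);  w := p ⋆ p ⋆ q ⋆ q, y := p
The extension variable absorbs all remaining arguments, so the whole application is rewritten.
Giving:  t(t(p ⋆ p ⋆ q ⋆ q, t(q, p)), t(q, p))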